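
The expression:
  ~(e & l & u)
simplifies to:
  ~e | ~l | ~u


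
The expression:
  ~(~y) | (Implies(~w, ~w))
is always true.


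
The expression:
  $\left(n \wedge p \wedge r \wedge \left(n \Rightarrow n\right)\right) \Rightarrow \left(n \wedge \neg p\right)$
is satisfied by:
  {p: False, n: False, r: False}
  {r: True, p: False, n: False}
  {n: True, p: False, r: False}
  {r: True, n: True, p: False}
  {p: True, r: False, n: False}
  {r: True, p: True, n: False}
  {n: True, p: True, r: False}


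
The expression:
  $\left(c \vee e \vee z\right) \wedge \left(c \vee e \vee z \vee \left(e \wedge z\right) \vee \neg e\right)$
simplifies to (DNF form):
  $c \vee e \vee z$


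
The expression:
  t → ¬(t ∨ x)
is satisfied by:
  {t: False}


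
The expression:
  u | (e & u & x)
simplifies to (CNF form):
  u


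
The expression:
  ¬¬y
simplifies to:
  y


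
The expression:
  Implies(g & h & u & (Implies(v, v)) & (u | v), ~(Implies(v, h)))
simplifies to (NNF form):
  ~g | ~h | ~u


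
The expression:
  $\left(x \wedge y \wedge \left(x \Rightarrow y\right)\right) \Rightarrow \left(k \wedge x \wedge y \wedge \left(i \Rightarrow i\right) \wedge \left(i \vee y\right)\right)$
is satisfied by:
  {k: True, y: False, x: False}
  {y: False, x: False, k: False}
  {x: True, k: True, y: False}
  {x: True, y: False, k: False}
  {k: True, y: True, x: False}
  {y: True, k: False, x: False}
  {x: True, y: True, k: True}


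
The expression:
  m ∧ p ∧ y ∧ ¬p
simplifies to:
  False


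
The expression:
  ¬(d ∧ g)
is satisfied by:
  {g: False, d: False}
  {d: True, g: False}
  {g: True, d: False}


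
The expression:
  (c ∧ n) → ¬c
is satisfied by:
  {c: False, n: False}
  {n: True, c: False}
  {c: True, n: False}


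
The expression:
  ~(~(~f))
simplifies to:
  ~f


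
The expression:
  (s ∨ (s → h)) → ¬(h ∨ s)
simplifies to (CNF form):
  ¬h ∧ ¬s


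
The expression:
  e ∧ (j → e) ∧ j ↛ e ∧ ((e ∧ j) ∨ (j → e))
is never true.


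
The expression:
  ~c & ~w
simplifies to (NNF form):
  ~c & ~w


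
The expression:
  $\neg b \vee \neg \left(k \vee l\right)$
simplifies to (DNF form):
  $\left(\neg k \wedge \neg l\right) \vee \neg b$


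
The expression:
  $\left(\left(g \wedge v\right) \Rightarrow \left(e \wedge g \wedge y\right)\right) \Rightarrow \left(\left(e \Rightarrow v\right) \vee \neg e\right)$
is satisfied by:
  {v: True, e: False}
  {e: False, v: False}
  {e: True, v: True}


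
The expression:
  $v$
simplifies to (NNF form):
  $v$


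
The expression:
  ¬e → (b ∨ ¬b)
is always true.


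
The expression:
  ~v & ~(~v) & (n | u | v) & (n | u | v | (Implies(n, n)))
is never true.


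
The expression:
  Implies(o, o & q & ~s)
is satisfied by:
  {q: True, o: False, s: False}
  {q: False, o: False, s: False}
  {s: True, q: True, o: False}
  {s: True, q: False, o: False}
  {o: True, q: True, s: False}


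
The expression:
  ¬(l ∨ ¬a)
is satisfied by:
  {a: True, l: False}


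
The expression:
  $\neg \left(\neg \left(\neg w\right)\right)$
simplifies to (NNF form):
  $\neg w$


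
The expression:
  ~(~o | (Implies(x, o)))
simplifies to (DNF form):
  False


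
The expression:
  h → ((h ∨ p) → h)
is always true.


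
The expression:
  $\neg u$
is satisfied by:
  {u: False}


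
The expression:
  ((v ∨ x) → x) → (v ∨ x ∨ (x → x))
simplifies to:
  True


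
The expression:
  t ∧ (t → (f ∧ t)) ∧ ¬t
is never true.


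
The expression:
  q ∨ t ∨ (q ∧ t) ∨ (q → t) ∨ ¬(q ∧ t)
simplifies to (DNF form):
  True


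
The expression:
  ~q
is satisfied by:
  {q: False}


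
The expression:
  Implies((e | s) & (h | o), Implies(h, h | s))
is always true.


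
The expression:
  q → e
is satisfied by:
  {e: True, q: False}
  {q: False, e: False}
  {q: True, e: True}


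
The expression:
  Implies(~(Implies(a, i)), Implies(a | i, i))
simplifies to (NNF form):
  i | ~a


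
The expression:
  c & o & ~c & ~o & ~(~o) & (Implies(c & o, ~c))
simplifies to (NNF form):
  False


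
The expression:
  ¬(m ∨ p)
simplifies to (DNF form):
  ¬m ∧ ¬p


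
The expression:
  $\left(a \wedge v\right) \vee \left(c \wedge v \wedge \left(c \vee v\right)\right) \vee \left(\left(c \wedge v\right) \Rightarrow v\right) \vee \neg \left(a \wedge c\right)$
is always true.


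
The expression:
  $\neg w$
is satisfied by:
  {w: False}


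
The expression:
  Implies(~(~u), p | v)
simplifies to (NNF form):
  p | v | ~u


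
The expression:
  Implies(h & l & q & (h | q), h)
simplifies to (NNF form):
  True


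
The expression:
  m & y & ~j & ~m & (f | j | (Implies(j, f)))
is never true.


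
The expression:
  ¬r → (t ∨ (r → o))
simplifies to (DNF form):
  True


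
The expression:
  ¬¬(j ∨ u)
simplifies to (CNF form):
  j ∨ u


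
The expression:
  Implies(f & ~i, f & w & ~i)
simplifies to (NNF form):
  i | w | ~f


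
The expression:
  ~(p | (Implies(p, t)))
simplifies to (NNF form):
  False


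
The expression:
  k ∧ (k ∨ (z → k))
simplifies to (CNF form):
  k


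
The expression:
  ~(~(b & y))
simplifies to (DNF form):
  b & y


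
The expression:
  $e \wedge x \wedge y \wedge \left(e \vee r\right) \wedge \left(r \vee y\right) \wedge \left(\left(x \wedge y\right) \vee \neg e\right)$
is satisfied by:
  {e: True, x: True, y: True}


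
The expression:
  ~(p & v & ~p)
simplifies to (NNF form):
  True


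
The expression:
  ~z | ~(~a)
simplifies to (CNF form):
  a | ~z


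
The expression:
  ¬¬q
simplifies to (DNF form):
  q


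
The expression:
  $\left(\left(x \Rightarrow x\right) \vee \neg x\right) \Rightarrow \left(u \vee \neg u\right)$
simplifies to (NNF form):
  $\text{True}$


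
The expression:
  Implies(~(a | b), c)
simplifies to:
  a | b | c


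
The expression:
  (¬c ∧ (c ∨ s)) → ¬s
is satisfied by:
  {c: True, s: False}
  {s: False, c: False}
  {s: True, c: True}


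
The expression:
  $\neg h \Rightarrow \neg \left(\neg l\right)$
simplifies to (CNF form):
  $h \vee l$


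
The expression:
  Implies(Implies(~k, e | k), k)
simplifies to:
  k | ~e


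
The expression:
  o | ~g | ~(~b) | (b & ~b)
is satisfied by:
  {b: True, o: True, g: False}
  {b: True, g: False, o: False}
  {o: True, g: False, b: False}
  {o: False, g: False, b: False}
  {b: True, o: True, g: True}
  {b: True, g: True, o: False}
  {o: True, g: True, b: False}


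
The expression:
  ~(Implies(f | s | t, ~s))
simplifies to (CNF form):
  s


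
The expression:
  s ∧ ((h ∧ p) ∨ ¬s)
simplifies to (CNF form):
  h ∧ p ∧ s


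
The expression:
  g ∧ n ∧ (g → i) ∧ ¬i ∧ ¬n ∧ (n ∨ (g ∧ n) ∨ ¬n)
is never true.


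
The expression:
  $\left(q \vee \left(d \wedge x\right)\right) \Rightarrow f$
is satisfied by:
  {f: True, x: False, d: False, q: False}
  {f: True, d: True, x: False, q: False}
  {f: True, x: True, d: False, q: False}
  {f: True, d: True, x: True, q: False}
  {q: True, f: True, x: False, d: False}
  {q: True, f: True, d: True, x: False}
  {q: True, f: True, x: True, d: False}
  {q: True, f: True, d: True, x: True}
  {q: False, x: False, d: False, f: False}
  {d: True, q: False, x: False, f: False}
  {x: True, q: False, d: False, f: False}


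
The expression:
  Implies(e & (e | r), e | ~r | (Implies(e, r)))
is always true.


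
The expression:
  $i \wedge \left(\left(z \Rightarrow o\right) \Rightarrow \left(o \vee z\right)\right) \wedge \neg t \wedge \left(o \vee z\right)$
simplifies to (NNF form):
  $i \wedge \neg t \wedge \left(o \vee z\right)$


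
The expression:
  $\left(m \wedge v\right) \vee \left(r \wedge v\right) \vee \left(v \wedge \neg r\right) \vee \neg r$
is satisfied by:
  {v: True, r: False}
  {r: False, v: False}
  {r: True, v: True}


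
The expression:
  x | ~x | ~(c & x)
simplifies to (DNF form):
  True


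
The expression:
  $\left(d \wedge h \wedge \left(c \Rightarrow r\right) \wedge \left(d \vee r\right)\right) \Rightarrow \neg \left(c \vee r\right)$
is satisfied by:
  {h: False, d: False, r: False}
  {r: True, h: False, d: False}
  {d: True, h: False, r: False}
  {r: True, d: True, h: False}
  {h: True, r: False, d: False}
  {r: True, h: True, d: False}
  {d: True, h: True, r: False}


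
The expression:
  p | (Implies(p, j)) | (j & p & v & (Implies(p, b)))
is always true.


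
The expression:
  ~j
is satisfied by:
  {j: False}


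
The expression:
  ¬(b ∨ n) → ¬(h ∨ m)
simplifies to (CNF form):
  (b ∨ n ∨ ¬h) ∧ (b ∨ n ∨ ¬m)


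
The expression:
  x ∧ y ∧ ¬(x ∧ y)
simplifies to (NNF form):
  False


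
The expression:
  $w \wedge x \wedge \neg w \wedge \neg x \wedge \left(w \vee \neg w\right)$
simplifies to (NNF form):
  $\text{False}$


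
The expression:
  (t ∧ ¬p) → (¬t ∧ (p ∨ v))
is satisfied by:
  {p: True, t: False}
  {t: False, p: False}
  {t: True, p: True}


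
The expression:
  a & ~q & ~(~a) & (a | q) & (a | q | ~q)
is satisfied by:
  {a: True, q: False}


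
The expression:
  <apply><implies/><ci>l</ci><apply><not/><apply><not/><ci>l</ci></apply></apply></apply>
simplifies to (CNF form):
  <true/>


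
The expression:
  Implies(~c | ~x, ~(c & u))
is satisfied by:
  {x: True, u: False, c: False}
  {u: False, c: False, x: False}
  {x: True, c: True, u: False}
  {c: True, u: False, x: False}
  {x: True, u: True, c: False}
  {u: True, x: False, c: False}
  {x: True, c: True, u: True}


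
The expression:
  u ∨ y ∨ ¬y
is always true.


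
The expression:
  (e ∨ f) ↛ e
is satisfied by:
  {f: True, e: False}


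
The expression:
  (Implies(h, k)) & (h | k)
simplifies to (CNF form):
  k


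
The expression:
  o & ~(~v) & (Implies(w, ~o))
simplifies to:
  o & v & ~w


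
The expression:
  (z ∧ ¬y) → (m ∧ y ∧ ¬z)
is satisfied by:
  {y: True, z: False}
  {z: False, y: False}
  {z: True, y: True}


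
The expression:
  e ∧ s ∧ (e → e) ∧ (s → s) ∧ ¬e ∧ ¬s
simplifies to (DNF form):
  False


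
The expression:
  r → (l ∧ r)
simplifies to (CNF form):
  l ∨ ¬r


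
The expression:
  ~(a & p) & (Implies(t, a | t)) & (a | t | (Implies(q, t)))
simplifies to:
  (a & ~p) | (t & ~a) | (~a & ~q)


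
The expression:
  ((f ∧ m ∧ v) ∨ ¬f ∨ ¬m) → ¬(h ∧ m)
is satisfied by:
  {f: True, h: False, m: False, v: False}
  {f: False, h: False, m: False, v: False}
  {v: True, f: True, h: False, m: False}
  {v: True, f: False, h: False, m: False}
  {m: True, f: True, h: False, v: False}
  {m: True, f: False, h: False, v: False}
  {v: True, m: True, f: True, h: False}
  {v: True, m: True, f: False, h: False}
  {h: True, f: True, v: False, m: False}
  {h: True, f: False, v: False, m: False}
  {v: True, h: True, f: True, m: False}
  {v: True, h: True, f: False, m: False}
  {m: True, h: True, f: True, v: False}


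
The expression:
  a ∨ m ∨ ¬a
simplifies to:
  True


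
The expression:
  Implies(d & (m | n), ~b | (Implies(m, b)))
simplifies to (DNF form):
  True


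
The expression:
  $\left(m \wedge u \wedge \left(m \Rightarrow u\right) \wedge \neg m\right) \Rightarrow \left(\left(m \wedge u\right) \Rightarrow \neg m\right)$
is always true.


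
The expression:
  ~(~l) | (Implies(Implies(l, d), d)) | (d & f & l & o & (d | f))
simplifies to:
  d | l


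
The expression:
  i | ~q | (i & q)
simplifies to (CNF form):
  i | ~q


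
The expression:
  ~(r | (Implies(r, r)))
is never true.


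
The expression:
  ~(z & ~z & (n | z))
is always true.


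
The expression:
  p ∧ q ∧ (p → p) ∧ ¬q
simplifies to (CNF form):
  False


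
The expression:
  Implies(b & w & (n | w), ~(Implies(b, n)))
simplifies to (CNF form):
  ~b | ~n | ~w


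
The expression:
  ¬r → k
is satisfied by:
  {r: True, k: True}
  {r: True, k: False}
  {k: True, r: False}


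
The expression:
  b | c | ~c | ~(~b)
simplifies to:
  True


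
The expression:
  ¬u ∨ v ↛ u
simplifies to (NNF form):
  ¬u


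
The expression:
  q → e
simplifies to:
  e ∨ ¬q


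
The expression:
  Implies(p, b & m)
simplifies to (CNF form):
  (b | ~p) & (m | ~p)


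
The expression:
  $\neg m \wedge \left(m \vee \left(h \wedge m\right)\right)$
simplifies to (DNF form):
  $\text{False}$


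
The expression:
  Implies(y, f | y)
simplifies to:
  True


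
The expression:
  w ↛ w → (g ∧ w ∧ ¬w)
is always true.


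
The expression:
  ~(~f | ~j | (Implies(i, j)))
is never true.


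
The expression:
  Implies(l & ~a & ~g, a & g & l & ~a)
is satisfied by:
  {a: True, g: True, l: False}
  {a: True, l: False, g: False}
  {g: True, l: False, a: False}
  {g: False, l: False, a: False}
  {a: True, g: True, l: True}
  {a: True, l: True, g: False}
  {g: True, l: True, a: False}


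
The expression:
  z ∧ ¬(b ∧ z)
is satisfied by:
  {z: True, b: False}


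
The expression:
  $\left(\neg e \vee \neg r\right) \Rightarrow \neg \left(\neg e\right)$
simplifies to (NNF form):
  $e$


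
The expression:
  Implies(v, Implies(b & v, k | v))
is always true.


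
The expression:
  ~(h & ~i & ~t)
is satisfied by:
  {i: True, t: True, h: False}
  {i: True, h: False, t: False}
  {t: True, h: False, i: False}
  {t: False, h: False, i: False}
  {i: True, t: True, h: True}
  {i: True, h: True, t: False}
  {t: True, h: True, i: False}


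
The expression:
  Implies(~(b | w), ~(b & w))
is always true.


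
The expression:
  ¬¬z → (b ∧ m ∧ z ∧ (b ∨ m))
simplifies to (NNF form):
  (b ∧ m) ∨ ¬z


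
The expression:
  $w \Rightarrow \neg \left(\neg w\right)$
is always true.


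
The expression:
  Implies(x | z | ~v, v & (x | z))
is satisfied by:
  {v: True}


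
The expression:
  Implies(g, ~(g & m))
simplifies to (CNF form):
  ~g | ~m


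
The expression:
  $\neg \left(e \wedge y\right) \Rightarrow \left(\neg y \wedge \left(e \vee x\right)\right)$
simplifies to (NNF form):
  $e \vee \left(x \wedge \neg y\right)$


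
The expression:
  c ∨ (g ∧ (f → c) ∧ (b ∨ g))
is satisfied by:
  {c: True, g: True, f: False}
  {c: True, g: False, f: False}
  {f: True, c: True, g: True}
  {f: True, c: True, g: False}
  {g: True, f: False, c: False}


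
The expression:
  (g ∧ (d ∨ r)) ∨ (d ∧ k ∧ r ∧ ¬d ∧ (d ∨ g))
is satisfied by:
  {r: True, d: True, g: True}
  {r: True, g: True, d: False}
  {d: True, g: True, r: False}


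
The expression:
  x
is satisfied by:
  {x: True}


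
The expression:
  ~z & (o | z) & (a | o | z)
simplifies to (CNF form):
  o & ~z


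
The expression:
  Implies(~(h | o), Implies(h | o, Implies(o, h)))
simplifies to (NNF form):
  True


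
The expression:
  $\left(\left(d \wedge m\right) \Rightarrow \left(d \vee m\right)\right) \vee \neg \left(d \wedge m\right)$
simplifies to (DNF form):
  $\text{True}$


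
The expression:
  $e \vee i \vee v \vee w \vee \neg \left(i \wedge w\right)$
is always true.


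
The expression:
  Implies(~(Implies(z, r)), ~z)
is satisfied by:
  {r: True, z: False}
  {z: False, r: False}
  {z: True, r: True}


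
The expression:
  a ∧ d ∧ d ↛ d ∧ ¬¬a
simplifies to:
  False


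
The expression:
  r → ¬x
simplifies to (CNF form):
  ¬r ∨ ¬x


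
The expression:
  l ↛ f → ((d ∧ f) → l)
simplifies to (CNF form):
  True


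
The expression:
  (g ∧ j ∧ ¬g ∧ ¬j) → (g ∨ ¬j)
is always true.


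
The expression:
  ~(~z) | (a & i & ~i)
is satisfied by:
  {z: True}


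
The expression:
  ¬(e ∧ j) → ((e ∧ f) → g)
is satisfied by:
  {g: True, j: True, e: False, f: False}
  {g: True, j: False, e: False, f: False}
  {j: True, g: False, e: False, f: False}
  {g: False, j: False, e: False, f: False}
  {f: True, g: True, j: True, e: False}
  {f: True, g: True, j: False, e: False}
  {f: True, j: True, g: False, e: False}
  {f: True, j: False, g: False, e: False}
  {g: True, e: True, j: True, f: False}
  {g: True, e: True, j: False, f: False}
  {e: True, j: True, g: False, f: False}
  {e: True, g: False, j: False, f: False}
  {f: True, e: True, g: True, j: True}
  {f: True, e: True, g: True, j: False}
  {f: True, e: True, j: True, g: False}


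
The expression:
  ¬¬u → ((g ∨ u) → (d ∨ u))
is always true.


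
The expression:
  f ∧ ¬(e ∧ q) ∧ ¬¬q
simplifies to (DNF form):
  f ∧ q ∧ ¬e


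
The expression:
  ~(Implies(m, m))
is never true.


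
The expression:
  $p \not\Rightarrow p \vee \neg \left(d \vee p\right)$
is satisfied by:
  {d: False, p: False}


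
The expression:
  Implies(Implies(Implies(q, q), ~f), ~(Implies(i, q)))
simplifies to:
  f | (i & ~q)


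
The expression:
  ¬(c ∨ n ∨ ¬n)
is never true.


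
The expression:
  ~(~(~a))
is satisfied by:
  {a: False}


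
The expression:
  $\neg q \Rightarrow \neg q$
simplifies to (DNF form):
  $\text{True}$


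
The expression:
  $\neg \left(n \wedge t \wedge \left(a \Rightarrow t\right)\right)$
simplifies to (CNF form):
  $\neg n \vee \neg t$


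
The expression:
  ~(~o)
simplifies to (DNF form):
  o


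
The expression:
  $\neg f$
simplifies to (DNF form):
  $\neg f$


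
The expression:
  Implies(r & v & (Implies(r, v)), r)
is always true.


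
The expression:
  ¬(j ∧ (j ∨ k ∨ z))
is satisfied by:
  {j: False}


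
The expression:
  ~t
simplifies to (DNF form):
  ~t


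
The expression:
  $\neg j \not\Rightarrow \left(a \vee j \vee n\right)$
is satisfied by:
  {n: False, j: False, a: False}


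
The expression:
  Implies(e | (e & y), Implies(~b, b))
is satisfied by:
  {b: True, e: False}
  {e: False, b: False}
  {e: True, b: True}


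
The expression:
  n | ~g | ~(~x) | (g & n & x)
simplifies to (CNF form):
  n | x | ~g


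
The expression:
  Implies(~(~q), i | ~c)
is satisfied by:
  {i: True, c: False, q: False}
  {c: False, q: False, i: False}
  {i: True, q: True, c: False}
  {q: True, c: False, i: False}
  {i: True, c: True, q: False}
  {c: True, i: False, q: False}
  {i: True, q: True, c: True}


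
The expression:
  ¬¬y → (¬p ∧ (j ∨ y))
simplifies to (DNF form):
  ¬p ∨ ¬y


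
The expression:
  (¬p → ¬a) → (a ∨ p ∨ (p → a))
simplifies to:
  True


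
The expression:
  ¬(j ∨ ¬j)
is never true.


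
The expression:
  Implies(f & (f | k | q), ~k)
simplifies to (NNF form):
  ~f | ~k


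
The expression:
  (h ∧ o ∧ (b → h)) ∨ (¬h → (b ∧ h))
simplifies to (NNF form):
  h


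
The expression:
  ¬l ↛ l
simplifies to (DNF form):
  True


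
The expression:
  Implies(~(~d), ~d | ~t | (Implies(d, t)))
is always true.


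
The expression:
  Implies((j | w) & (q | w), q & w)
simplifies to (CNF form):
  (q | ~w) & (w | ~w) & (q | ~j | ~q) & (q | ~j | ~w) & (q | ~q | ~w) & (w | ~j | ~q) & (w | ~j | ~w) & (w | ~q | ~w)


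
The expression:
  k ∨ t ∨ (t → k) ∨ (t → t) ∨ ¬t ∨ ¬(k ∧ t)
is always true.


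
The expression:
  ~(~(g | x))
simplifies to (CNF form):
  g | x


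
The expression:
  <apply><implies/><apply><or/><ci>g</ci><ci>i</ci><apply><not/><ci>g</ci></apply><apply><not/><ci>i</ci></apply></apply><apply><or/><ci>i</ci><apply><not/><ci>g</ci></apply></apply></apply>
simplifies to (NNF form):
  <apply><or/><ci>i</ci><apply><not/><ci>g</ci></apply></apply>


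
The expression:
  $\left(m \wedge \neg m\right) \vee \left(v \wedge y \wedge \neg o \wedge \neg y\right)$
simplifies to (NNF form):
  $\text{False}$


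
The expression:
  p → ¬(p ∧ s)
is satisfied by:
  {s: False, p: False}
  {p: True, s: False}
  {s: True, p: False}


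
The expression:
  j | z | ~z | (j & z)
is always true.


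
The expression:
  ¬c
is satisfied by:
  {c: False}


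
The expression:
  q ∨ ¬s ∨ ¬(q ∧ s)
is always true.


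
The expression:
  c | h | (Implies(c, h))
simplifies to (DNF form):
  True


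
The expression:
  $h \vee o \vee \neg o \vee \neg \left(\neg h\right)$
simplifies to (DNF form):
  $\text{True}$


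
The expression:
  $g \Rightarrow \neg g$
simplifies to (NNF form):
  $\neg g$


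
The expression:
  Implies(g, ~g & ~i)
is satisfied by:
  {g: False}


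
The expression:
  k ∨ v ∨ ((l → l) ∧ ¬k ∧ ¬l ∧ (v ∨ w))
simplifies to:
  k ∨ v ∨ (w ∧ ¬l)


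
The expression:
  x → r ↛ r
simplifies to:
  ¬x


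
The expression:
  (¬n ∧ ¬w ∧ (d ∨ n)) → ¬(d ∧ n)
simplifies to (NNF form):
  True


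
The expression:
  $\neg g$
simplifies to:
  $\neg g$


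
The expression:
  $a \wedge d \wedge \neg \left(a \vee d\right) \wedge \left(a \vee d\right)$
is never true.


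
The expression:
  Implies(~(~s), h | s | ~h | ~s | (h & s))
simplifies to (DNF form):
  True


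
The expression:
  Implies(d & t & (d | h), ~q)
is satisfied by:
  {t: False, d: False, q: False}
  {q: True, t: False, d: False}
  {d: True, t: False, q: False}
  {q: True, d: True, t: False}
  {t: True, q: False, d: False}
  {q: True, t: True, d: False}
  {d: True, t: True, q: False}


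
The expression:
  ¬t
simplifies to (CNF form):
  ¬t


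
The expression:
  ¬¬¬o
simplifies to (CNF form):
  ¬o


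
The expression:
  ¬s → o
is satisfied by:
  {o: True, s: True}
  {o: True, s: False}
  {s: True, o: False}


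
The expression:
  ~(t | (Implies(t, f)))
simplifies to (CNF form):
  False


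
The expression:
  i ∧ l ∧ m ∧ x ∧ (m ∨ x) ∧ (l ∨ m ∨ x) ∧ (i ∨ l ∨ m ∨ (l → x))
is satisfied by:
  {m: True, x: True, i: True, l: True}


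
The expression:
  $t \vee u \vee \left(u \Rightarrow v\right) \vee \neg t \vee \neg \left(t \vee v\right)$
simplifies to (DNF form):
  $\text{True}$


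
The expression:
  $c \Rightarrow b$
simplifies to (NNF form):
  $b \vee \neg c$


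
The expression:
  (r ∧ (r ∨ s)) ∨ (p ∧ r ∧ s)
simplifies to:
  r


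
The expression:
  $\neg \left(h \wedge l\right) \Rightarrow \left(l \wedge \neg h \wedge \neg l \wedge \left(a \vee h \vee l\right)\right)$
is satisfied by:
  {h: True, l: True}


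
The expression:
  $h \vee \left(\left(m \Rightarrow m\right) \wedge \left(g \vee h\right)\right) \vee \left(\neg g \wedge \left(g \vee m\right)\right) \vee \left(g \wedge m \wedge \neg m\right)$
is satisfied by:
  {m: True, h: True, g: True}
  {m: True, h: True, g: False}
  {m: True, g: True, h: False}
  {m: True, g: False, h: False}
  {h: True, g: True, m: False}
  {h: True, g: False, m: False}
  {g: True, h: False, m: False}


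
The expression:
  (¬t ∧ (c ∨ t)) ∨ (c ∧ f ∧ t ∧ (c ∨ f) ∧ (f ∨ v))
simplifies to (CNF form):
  c ∧ (f ∨ ¬t)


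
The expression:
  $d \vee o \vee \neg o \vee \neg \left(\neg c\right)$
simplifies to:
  $\text{True}$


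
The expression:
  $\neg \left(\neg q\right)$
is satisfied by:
  {q: True}


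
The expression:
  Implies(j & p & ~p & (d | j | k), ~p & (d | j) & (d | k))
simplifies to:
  True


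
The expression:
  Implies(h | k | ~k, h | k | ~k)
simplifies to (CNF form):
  True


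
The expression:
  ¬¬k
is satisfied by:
  {k: True}


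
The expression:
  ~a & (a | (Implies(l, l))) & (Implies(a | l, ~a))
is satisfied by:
  {a: False}


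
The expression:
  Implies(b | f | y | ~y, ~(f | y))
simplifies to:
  ~f & ~y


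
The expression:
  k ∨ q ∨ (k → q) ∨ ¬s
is always true.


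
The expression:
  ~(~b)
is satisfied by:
  {b: True}


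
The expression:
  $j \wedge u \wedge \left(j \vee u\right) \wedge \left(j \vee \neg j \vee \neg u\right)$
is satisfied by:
  {j: True, u: True}


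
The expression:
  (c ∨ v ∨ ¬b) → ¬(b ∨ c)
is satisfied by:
  {c: False, v: False, b: False}
  {b: True, c: False, v: False}
  {v: True, c: False, b: False}


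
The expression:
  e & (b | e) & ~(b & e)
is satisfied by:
  {e: True, b: False}


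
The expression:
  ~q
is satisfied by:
  {q: False}


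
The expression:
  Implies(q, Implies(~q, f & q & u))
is always true.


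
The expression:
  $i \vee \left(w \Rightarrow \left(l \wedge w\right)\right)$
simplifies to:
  $i \vee l \vee \neg w$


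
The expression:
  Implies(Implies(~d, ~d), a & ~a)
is never true.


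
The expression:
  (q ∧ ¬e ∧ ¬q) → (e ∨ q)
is always true.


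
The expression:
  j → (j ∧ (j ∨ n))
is always true.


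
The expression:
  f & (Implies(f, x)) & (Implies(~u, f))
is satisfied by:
  {x: True, f: True}


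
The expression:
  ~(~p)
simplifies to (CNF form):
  p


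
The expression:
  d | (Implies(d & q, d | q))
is always true.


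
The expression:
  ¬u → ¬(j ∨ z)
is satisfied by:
  {u: True, j: False, z: False}
  {z: True, u: True, j: False}
  {u: True, j: True, z: False}
  {z: True, u: True, j: True}
  {z: False, j: False, u: False}


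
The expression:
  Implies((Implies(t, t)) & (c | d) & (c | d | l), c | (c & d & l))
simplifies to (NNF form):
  c | ~d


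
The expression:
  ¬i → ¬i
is always true.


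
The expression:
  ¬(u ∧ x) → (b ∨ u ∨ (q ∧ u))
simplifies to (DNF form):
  b ∨ u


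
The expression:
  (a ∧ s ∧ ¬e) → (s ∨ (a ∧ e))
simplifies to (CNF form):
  True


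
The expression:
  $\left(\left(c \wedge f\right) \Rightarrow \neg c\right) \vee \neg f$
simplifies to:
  $\neg c \vee \neg f$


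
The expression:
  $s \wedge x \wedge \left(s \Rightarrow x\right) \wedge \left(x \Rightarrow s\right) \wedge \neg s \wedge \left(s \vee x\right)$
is never true.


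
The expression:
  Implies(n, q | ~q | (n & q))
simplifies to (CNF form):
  True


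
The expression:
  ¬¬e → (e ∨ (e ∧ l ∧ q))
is always true.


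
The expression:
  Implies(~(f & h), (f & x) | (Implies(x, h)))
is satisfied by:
  {h: True, f: True, x: False}
  {h: True, f: False, x: False}
  {f: True, h: False, x: False}
  {h: False, f: False, x: False}
  {x: True, h: True, f: True}
  {x: True, h: True, f: False}
  {x: True, f: True, h: False}


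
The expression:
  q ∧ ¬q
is never true.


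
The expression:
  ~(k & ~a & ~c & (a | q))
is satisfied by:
  {a: True, c: True, k: False, q: False}
  {a: True, c: False, k: False, q: False}
  {c: True, a: False, k: False, q: False}
  {a: False, c: False, k: False, q: False}
  {a: True, q: True, c: True, k: False}
  {a: True, q: True, c: False, k: False}
  {q: True, c: True, a: False, k: False}
  {q: True, a: False, c: False, k: False}
  {a: True, k: True, c: True, q: False}
  {a: True, k: True, c: False, q: False}
  {k: True, c: True, a: False, q: False}
  {k: True, a: False, c: False, q: False}
  {q: True, k: True, a: True, c: True}
  {q: True, k: True, a: True, c: False}
  {q: True, k: True, c: True, a: False}


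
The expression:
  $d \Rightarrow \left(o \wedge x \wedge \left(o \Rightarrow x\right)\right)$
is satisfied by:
  {x: True, o: True, d: False}
  {x: True, o: False, d: False}
  {o: True, x: False, d: False}
  {x: False, o: False, d: False}
  {x: True, d: True, o: True}


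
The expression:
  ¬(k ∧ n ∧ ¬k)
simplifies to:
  True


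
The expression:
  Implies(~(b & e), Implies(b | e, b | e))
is always true.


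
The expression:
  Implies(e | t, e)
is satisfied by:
  {e: True, t: False}
  {t: False, e: False}
  {t: True, e: True}


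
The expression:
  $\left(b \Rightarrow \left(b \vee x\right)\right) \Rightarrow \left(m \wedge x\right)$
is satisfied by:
  {m: True, x: True}


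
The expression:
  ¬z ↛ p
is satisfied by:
  {p: True, z: False}
  {z: False, p: False}
  {z: True, p: True}


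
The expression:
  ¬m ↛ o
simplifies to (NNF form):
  o ∨ ¬m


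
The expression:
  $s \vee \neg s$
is always true.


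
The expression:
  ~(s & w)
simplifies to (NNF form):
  ~s | ~w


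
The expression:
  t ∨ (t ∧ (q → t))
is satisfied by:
  {t: True}


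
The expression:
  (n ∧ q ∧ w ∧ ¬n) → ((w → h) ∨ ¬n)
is always true.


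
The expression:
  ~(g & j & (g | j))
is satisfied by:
  {g: False, j: False}
  {j: True, g: False}
  {g: True, j: False}


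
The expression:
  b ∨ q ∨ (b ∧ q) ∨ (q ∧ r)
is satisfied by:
  {b: True, q: True}
  {b: True, q: False}
  {q: True, b: False}


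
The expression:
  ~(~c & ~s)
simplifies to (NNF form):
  c | s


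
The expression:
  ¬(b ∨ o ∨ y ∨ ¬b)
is never true.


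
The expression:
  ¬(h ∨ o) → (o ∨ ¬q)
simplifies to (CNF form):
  h ∨ o ∨ ¬q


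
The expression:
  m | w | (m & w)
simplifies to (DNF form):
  m | w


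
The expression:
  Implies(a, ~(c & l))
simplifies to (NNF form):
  ~a | ~c | ~l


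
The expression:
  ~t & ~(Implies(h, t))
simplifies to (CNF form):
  h & ~t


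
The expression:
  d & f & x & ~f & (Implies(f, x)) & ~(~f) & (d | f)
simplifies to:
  False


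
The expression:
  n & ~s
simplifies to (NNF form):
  n & ~s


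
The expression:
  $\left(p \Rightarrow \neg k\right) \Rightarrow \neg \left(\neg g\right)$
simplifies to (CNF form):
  $\left(g \vee k\right) \wedge \left(g \vee p\right)$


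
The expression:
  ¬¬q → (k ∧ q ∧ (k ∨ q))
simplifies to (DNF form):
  k ∨ ¬q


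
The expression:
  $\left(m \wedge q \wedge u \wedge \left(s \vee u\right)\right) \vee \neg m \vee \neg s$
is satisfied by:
  {u: True, q: True, s: False, m: False}
  {u: True, q: False, s: False, m: False}
  {q: True, u: False, s: False, m: False}
  {u: False, q: False, s: False, m: False}
  {u: True, m: True, q: True, s: False}
  {u: True, m: True, q: False, s: False}
  {m: True, q: True, u: False, s: False}
  {m: True, u: False, q: False, s: False}
  {u: True, s: True, q: True, m: False}
  {u: True, s: True, q: False, m: False}
  {s: True, q: True, u: False, m: False}
  {s: True, u: False, q: False, m: False}
  {u: True, m: True, s: True, q: True}


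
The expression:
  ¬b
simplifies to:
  ¬b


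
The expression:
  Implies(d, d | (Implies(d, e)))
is always true.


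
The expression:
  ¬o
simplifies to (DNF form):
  ¬o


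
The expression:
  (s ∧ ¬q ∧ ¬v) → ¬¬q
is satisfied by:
  {q: True, v: True, s: False}
  {q: True, s: False, v: False}
  {v: True, s: False, q: False}
  {v: False, s: False, q: False}
  {q: True, v: True, s: True}
  {q: True, s: True, v: False}
  {v: True, s: True, q: False}


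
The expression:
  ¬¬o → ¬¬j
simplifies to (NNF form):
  j ∨ ¬o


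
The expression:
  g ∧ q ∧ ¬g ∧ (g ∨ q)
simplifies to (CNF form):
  False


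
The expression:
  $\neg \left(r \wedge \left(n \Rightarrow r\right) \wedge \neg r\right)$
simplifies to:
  $\text{True}$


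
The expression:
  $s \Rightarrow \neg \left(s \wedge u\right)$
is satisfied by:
  {s: False, u: False}
  {u: True, s: False}
  {s: True, u: False}


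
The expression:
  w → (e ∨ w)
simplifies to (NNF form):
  True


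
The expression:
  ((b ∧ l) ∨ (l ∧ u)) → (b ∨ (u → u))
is always true.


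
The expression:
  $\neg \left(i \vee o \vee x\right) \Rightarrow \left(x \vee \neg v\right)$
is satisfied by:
  {i: True, x: True, o: True, v: False}
  {i: True, x: True, v: False, o: False}
  {i: True, o: True, v: False, x: False}
  {i: True, v: False, o: False, x: False}
  {x: True, o: True, v: False, i: False}
  {x: True, v: False, o: False, i: False}
  {o: True, x: False, v: False, i: False}
  {x: False, v: False, o: False, i: False}
  {x: True, i: True, v: True, o: True}
  {x: True, i: True, v: True, o: False}
  {i: True, v: True, o: True, x: False}
  {i: True, v: True, x: False, o: False}
  {o: True, v: True, x: True, i: False}
  {v: True, x: True, i: False, o: False}
  {v: True, o: True, i: False, x: False}


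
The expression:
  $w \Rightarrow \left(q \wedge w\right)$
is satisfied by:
  {q: True, w: False}
  {w: False, q: False}
  {w: True, q: True}


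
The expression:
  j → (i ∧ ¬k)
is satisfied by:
  {i: True, k: False, j: False}
  {k: False, j: False, i: False}
  {i: True, k: True, j: False}
  {k: True, i: False, j: False}
  {j: True, i: True, k: False}


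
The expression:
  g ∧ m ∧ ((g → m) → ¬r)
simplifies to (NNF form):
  g ∧ m ∧ ¬r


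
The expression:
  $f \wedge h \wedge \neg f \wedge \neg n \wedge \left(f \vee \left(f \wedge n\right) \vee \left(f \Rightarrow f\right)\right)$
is never true.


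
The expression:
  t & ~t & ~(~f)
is never true.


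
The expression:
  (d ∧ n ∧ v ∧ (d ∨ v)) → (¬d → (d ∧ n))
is always true.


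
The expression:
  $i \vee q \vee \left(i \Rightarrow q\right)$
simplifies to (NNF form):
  $\text{True}$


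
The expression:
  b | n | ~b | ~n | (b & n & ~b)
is always true.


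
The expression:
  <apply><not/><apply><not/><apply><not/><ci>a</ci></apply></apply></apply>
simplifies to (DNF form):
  <apply><not/><ci>a</ci></apply>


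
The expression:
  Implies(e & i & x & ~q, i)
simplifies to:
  True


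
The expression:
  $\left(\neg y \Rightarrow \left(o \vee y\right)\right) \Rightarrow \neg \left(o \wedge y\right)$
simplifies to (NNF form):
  $\neg o \vee \neg y$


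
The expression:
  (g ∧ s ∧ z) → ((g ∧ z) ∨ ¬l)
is always true.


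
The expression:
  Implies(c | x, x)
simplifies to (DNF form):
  x | ~c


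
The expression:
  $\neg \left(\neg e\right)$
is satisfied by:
  {e: True}


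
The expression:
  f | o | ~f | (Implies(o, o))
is always true.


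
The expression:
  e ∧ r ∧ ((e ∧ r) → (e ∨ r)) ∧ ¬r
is never true.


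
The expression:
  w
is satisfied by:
  {w: True}


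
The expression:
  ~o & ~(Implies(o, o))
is never true.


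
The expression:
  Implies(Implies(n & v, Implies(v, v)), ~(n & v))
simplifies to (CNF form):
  ~n | ~v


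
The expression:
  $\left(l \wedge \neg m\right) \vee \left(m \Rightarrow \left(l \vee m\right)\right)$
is always true.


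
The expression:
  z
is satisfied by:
  {z: True}


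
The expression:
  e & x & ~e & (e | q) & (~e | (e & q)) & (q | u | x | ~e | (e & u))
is never true.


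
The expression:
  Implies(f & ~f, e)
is always true.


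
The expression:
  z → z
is always true.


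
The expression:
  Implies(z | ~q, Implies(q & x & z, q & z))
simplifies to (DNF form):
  True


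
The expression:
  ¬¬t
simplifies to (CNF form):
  t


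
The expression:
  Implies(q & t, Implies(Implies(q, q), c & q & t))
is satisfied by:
  {c: True, t: False, q: False}
  {t: False, q: False, c: False}
  {q: True, c: True, t: False}
  {q: True, t: False, c: False}
  {c: True, t: True, q: False}
  {t: True, c: False, q: False}
  {q: True, t: True, c: True}


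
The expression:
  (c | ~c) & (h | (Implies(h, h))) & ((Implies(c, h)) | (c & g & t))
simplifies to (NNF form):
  h | ~c | (g & t)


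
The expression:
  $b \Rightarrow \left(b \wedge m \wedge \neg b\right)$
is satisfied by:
  {b: False}


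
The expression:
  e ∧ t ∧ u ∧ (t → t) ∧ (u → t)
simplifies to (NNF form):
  e ∧ t ∧ u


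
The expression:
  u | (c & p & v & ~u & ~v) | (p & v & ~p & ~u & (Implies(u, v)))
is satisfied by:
  {u: True}


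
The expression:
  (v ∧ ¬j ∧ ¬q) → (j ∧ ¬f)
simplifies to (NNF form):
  j ∨ q ∨ ¬v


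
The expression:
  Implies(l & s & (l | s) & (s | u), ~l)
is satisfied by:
  {l: False, s: False}
  {s: True, l: False}
  {l: True, s: False}


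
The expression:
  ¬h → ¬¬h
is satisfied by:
  {h: True}


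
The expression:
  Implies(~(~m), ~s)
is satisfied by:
  {s: False, m: False}
  {m: True, s: False}
  {s: True, m: False}


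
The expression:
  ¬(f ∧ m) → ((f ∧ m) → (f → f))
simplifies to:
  True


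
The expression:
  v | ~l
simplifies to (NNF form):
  v | ~l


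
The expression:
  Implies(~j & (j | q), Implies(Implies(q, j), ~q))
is always true.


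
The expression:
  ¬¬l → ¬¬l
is always true.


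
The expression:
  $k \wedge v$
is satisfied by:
  {k: True, v: True}


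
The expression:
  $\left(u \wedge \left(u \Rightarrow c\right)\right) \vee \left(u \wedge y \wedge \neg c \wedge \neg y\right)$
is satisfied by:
  {c: True, u: True}


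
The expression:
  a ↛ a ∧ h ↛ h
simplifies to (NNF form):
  False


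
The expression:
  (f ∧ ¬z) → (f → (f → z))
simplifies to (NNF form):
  z ∨ ¬f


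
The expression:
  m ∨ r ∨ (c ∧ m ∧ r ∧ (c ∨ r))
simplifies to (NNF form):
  m ∨ r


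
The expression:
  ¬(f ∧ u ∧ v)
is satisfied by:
  {u: False, v: False, f: False}
  {f: True, u: False, v: False}
  {v: True, u: False, f: False}
  {f: True, v: True, u: False}
  {u: True, f: False, v: False}
  {f: True, u: True, v: False}
  {v: True, u: True, f: False}


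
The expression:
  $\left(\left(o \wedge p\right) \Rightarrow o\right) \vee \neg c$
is always true.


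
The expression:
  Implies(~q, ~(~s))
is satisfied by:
  {q: True, s: True}
  {q: True, s: False}
  {s: True, q: False}


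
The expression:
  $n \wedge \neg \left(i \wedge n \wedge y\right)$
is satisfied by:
  {n: True, y: False, i: False}
  {i: True, n: True, y: False}
  {y: True, n: True, i: False}


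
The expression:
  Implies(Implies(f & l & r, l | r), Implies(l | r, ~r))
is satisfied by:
  {r: False}


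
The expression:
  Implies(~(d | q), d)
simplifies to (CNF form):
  d | q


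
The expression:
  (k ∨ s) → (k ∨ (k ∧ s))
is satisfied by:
  {k: True, s: False}
  {s: False, k: False}
  {s: True, k: True}


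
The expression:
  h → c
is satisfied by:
  {c: True, h: False}
  {h: False, c: False}
  {h: True, c: True}


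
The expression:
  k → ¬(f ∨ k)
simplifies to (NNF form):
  ¬k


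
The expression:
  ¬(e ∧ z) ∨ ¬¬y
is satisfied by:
  {y: True, e: False, z: False}
  {e: False, z: False, y: False}
  {y: True, z: True, e: False}
  {z: True, e: False, y: False}
  {y: True, e: True, z: False}
  {e: True, y: False, z: False}
  {y: True, z: True, e: True}


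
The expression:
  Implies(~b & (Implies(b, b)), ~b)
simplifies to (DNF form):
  True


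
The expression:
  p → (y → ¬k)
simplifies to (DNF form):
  ¬k ∨ ¬p ∨ ¬y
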